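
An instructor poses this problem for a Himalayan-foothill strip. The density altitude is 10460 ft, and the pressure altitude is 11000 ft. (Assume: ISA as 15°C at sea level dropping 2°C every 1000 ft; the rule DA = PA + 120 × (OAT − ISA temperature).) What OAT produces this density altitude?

Density altitude − pressure altitude = 10460 − 11000 = -540 ft.
At 120 ft/°C that is an ISA deviation of -540/120 = -4.5°C.
ISA temperature at 11000 ft = 15 − 2 × (11000/1000) = -7°C.
OAT = ISA + deviation = -7 + (-4.5) = -11.5°C.

-11.5°C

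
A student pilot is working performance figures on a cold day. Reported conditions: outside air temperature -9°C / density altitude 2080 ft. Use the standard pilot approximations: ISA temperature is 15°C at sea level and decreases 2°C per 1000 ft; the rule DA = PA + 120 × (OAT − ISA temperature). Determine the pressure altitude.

DA = PA + 120 × (OAT − (15 − 2·PA/1000)) = PA + 120·OAT − 1800 + 0.24·PA = 1.24·PA + 120·OAT − 1800.
So 1.24·PA = 2080 − 120 × (-9) + 1800 = 4960.
PA = 4960 / 1.24 = 4000 ft.

4000 ft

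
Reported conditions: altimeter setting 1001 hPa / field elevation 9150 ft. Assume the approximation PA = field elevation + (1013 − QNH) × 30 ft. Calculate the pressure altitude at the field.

9510 ft

Pressure correction = (1013 − 1001) × 30 = +360 ft.
Pressure altitude = 9150 + (+360) = 9510 ft.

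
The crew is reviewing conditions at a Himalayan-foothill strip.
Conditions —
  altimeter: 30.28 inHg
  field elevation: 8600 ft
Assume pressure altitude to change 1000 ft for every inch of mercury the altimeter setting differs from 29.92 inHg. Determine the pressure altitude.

8240 ft

Pressure correction = (29.92 − 30.28) × 1000 = -360 ft.
Pressure altitude = 8600 + (-360) = 8240 ft.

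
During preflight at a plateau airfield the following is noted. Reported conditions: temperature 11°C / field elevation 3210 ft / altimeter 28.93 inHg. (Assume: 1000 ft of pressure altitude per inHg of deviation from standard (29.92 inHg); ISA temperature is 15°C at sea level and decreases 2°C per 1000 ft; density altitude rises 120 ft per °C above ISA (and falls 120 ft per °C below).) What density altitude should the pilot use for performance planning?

Pressure altitude = 3210 + (29.92 − 28.93) × 1000 = 3210 + (+990) = 4200 ft.
ISA temperature at 4200 ft = 15 − 2 × (4200/1000) = 6.6°C.
ISA deviation = 11 − 6.6 = +4.4°C.
Density altitude = 4200 + 120 × (4.4) = 4728 ft.

4728 ft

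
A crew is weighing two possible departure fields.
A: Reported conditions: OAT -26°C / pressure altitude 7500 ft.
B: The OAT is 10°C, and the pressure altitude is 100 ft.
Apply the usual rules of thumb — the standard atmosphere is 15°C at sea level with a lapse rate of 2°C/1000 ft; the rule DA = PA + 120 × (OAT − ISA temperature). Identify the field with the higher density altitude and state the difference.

A: ISA temp = 0°C, deviation -26°C, DA = 7500 + 120 × (-26) = 4380 ft.
B: ISA temp = 14.8°C, deviation -4.8°C, DA = 100 + 120 × (-4.8) = -476 ft.
A is higher by 4380 − (-476) = 4856 ft.

A by 4856 ft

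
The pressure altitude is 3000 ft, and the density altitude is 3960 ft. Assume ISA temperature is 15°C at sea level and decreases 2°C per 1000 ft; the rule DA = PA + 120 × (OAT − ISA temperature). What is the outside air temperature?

17°C

Density altitude − pressure altitude = 3960 − 3000 = +960 ft.
At 120 ft/°C that is an ISA deviation of 960/120 = +8°C.
ISA temperature at 3000 ft = 15 − 2 × (3000/1000) = 9°C.
OAT = ISA + deviation = 9 + (+8) = 17°C.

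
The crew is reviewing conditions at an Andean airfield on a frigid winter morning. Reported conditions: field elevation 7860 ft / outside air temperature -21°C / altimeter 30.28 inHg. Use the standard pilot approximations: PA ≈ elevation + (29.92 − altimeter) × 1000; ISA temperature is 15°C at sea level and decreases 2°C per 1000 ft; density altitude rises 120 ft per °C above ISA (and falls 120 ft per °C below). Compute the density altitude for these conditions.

4980 ft

Pressure altitude = 7860 + (29.92 − 30.28) × 1000 = 7860 + (-360) = 7500 ft.
ISA temperature at 7500 ft = 15 − 2 × (7500/1000) = 0°C.
ISA deviation = -21 − 0 = -21°C.
Density altitude = 7500 + 120 × (-21) = 4980 ft.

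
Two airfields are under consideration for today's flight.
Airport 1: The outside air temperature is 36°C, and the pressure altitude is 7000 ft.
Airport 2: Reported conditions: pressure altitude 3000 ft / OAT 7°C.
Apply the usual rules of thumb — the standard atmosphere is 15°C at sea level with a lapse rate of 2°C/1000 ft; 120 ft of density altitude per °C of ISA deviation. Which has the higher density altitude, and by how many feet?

Airport 1 by 8440 ft

Airport 1: ISA temp = 1°C, deviation +35°C, DA = 7000 + 120 × 35 = 11200 ft.
Airport 2: ISA temp = 9°C, deviation -2°C, DA = 3000 + 120 × (-2) = 2760 ft.
Airport 1 is higher by 11200 − 2760 = 8440 ft.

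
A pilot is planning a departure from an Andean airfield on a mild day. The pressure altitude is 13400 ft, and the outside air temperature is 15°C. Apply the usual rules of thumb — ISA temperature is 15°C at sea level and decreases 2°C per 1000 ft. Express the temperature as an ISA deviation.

ISA+26.8°C

ISA temperature at 13400 ft = 15 − 2 × (13400/1000) = -11.8°C.
Deviation = OAT − ISA = 15 − (-11.8) = +26.8°C.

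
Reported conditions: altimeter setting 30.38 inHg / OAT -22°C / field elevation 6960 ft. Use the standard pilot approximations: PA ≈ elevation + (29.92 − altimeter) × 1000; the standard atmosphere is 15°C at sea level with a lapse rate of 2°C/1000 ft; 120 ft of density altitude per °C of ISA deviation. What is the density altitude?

Pressure altitude = 6960 + (29.92 − 30.38) × 1000 = 6960 + (-460) = 6500 ft.
ISA temperature at 6500 ft = 15 − 2 × (6500/1000) = 2°C.
ISA deviation = -22 − 2 = -24°C.
Density altitude = 6500 + 120 × (-24) = 3620 ft.

3620 ft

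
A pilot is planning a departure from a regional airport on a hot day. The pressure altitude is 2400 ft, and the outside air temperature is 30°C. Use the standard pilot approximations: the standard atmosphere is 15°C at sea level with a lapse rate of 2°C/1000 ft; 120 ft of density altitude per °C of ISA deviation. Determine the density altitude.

4776 ft

ISA temperature at 2400 ft = 15 − 2 × (2400/1000) = 10.2°C.
ISA deviation = 30 − 10.2 = +19.8°C.
Density altitude = 2400 + 120 × (19.8) = 2400 + (+2376) = 4776 ft.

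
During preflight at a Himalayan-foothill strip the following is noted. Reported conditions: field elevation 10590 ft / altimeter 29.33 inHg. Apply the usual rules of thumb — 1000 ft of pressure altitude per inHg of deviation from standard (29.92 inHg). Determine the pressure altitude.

11180 ft

Pressure correction = (29.92 − 29.33) × 1000 = +590 ft.
Pressure altitude = 10590 + (+590) = 11180 ft.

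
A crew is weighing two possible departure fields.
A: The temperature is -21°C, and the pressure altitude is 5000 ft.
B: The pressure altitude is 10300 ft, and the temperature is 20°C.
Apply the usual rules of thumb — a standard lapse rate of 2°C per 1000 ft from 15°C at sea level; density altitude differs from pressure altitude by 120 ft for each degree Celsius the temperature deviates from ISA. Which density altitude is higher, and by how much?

B by 11492 ft

A: ISA temp = 5°C, deviation -26°C, DA = 5000 + 120 × (-26) = 1880 ft.
B: ISA temp = -5.6°C, deviation +25.6°C, DA = 10300 + 120 × 25.6 = 13372 ft.
B is higher by 13372 − 1880 = 11492 ft.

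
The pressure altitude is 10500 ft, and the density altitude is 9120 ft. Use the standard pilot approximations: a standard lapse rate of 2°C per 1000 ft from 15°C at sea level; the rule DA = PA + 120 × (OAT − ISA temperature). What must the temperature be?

-17.5°C

Density altitude − pressure altitude = 9120 − 10500 = -1380 ft.
At 120 ft/°C that is an ISA deviation of -1380/120 = -11.5°C.
ISA temperature at 10500 ft = 15 − 2 × (10500/1000) = -6°C.
OAT = ISA + deviation = -6 + (-11.5) = -17.5°C.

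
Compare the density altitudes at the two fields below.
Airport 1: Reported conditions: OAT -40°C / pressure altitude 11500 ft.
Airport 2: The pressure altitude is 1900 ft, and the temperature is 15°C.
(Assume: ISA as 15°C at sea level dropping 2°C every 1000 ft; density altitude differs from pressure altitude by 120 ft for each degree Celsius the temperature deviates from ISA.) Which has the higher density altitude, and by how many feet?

Airport 1: ISA temp = -8°C, deviation -32°C, DA = 11500 + 120 × (-32) = 7660 ft.
Airport 2: ISA temp = 11.2°C, deviation +3.8°C, DA = 1900 + 120 × 3.8 = 2356 ft.
Airport 1 is higher by 7660 − 2356 = 5304 ft.

Airport 1 by 5304 ft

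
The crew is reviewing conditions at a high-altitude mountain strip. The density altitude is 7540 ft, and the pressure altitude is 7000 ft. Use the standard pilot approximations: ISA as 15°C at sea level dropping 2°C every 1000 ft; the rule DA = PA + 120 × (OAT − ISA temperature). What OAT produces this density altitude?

Density altitude − pressure altitude = 7540 − 7000 = +540 ft.
At 120 ft/°C that is an ISA deviation of 540/120 = +4.5°C.
ISA temperature at 7000 ft = 15 − 2 × (7000/1000) = 1°C.
OAT = ISA + deviation = 1 + (+4.5) = 5.5°C.

5.5°C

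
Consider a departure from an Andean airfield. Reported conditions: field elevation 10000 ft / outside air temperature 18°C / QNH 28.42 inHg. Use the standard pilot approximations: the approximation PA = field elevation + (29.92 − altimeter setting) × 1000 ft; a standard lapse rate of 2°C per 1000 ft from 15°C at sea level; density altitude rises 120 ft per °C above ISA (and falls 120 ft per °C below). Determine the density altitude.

14620 ft

Pressure altitude = 10000 + (29.92 − 28.42) × 1000 = 10000 + (+1500) = 11500 ft.
ISA temperature at 11500 ft = 15 − 2 × (11500/1000) = -8°C.
ISA deviation = 18 − (-8) = +26°C.
Density altitude = 11500 + 120 × (26) = 14620 ft.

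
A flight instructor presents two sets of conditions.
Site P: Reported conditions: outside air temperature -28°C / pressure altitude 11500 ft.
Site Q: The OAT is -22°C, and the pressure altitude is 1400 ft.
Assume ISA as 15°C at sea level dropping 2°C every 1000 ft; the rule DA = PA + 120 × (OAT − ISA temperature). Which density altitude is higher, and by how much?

Site P: ISA temp = -8°C, deviation -20°C, DA = 11500 + 120 × (-20) = 9100 ft.
Site Q: ISA temp = 12.2°C, deviation -34.2°C, DA = 1400 + 120 × (-34.2) = -2704 ft.
Site P is higher by 9100 − (-2704) = 11804 ft.

Site P by 11804 ft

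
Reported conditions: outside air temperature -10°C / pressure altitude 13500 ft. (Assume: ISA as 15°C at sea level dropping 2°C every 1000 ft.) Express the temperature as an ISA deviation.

ISA temperature at 13500 ft = 15 − 2 × (13500/1000) = -12°C.
Deviation = OAT − ISA = -10 − (-12) = +2°C.

ISA+2°C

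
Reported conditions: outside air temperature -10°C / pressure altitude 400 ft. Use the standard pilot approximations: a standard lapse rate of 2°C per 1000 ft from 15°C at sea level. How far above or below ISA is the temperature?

ISA-24.2°C

ISA temperature at 400 ft = 15 − 2 × (400/1000) = 14.2°C.
Deviation = OAT − ISA = -10 − 14.2 = -24.2°C.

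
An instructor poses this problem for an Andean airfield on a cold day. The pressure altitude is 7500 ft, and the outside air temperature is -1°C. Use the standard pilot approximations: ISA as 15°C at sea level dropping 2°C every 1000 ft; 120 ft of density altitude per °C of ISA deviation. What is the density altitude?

7380 ft

ISA temperature at 7500 ft = 15 − 2 × (7500/1000) = 0°C.
ISA deviation = -1 − 0 = -1°C.
Density altitude = 7500 + 120 × (-1) = 7500 + (-120) = 7380 ft.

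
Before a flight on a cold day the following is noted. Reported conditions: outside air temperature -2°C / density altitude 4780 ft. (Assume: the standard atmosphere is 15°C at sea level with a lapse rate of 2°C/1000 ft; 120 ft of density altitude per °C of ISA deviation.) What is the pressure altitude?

5500 ft

DA = PA + 120 × (OAT − (15 − 2·PA/1000)) = PA + 120·OAT − 1800 + 0.24·PA = 1.24·PA + 120·OAT − 1800.
So 1.24·PA = 4780 − 120 × (-2) + 1800 = 6820.
PA = 6820 / 1.24 = 5500 ft.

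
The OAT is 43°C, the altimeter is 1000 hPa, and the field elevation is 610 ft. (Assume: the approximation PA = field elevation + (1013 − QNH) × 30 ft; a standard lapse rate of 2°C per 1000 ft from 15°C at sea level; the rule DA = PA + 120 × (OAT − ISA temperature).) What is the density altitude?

Pressure altitude = 610 + (1013 − 1000) × 30 = 610 + (+390) = 1000 ft.
ISA temperature at 1000 ft = 15 − 2 × (1000/1000) = 13°C.
ISA deviation = 43 − 13 = +30°C.
Density altitude = 1000 + 120 × (30) = 4600 ft.

4600 ft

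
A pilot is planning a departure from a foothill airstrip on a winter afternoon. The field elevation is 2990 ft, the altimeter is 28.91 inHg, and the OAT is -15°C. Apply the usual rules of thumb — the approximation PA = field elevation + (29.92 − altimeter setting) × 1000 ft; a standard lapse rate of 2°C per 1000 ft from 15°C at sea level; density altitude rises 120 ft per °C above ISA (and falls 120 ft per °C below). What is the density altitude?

1360 ft

Pressure altitude = 2990 + (29.92 − 28.91) × 1000 = 2990 + (+1010) = 4000 ft.
ISA temperature at 4000 ft = 15 − 2 × (4000/1000) = 7°C.
ISA deviation = -15 − 7 = -22°C.
Density altitude = 4000 + 120 × (-22) = 1360 ft.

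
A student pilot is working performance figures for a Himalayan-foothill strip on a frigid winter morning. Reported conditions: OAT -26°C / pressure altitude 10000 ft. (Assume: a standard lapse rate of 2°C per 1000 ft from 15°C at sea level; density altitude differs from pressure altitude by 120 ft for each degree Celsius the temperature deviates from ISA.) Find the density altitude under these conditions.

7480 ft

ISA temperature at 10000 ft = 15 − 2 × (10000/1000) = -5°C.
ISA deviation = -26 − (-5) = -21°C.
Density altitude = 10000 + 120 × (-21) = 10000 + (-2520) = 7480 ft.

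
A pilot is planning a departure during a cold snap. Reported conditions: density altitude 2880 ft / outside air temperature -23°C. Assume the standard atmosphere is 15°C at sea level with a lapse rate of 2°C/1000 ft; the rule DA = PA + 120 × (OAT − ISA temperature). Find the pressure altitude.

6000 ft

DA = PA + 120 × (OAT − (15 − 2·PA/1000)) = PA + 120·OAT − 1800 + 0.24·PA = 1.24·PA + 120·OAT − 1800.
So 1.24·PA = 2880 − 120 × (-23) + 1800 = 7440.
PA = 7440 / 1.24 = 6000 ft.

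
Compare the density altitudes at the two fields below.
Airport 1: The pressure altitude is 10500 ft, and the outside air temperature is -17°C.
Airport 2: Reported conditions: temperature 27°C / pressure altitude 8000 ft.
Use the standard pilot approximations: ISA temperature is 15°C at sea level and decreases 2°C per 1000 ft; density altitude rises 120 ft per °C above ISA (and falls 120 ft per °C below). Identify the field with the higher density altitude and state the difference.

Airport 2 by 2180 ft

Airport 1: ISA temp = -6°C, deviation -11°C, DA = 10500 + 120 × (-11) = 9180 ft.
Airport 2: ISA temp = -1°C, deviation +28°C, DA = 8000 + 120 × 28 = 11360 ft.
Airport 2 is higher by 11360 − 9180 = 2180 ft.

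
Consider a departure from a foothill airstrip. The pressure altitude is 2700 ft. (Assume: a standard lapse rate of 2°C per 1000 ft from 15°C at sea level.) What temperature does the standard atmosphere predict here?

9.6°C

ISA temperature = 15 − 2 × (2700/1000) = 15 − 5.4 = 9.6°C.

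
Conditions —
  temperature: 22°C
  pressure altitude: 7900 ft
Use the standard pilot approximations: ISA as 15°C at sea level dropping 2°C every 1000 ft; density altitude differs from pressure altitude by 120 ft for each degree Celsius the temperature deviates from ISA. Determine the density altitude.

10636 ft

ISA temperature at 7900 ft = 15 − 2 × (7900/1000) = -0.8°C.
ISA deviation = 22 − (-0.8) = +22.8°C.
Density altitude = 7900 + 120 × (22.8) = 7900 + (+2736) = 10636 ft.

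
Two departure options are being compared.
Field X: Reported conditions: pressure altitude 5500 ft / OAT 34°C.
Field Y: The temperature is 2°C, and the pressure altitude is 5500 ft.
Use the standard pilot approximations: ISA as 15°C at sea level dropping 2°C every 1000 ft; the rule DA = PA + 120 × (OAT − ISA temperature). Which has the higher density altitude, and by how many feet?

Field X: ISA temp = 4°C, deviation +30°C, DA = 5500 + 120 × 30 = 9100 ft.
Field Y: ISA temp = 4°C, deviation -2°C, DA = 5500 + 120 × (-2) = 5260 ft.
Field X is higher by 9100 − 5260 = 3840 ft.

Field X by 3840 ft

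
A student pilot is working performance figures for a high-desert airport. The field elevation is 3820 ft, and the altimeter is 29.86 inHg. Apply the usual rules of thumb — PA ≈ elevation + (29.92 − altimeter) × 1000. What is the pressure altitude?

Pressure correction = (29.92 − 29.86) × 1000 = +60 ft.
Pressure altitude = 3820 + (+60) = 3880 ft.

3880 ft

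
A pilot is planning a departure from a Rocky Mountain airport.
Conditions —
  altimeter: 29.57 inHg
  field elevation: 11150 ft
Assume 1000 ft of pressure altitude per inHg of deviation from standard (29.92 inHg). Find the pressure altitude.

11500 ft

Pressure correction = (29.92 − 29.57) × 1000 = +350 ft.
Pressure altitude = 11150 + (+350) = 11500 ft.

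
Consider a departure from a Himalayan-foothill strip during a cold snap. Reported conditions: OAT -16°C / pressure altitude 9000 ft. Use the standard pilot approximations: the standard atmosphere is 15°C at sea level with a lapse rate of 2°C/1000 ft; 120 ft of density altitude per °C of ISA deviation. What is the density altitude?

7440 ft

ISA temperature at 9000 ft = 15 − 2 × (9000/1000) = -3°C.
ISA deviation = -16 − (-3) = -13°C.
Density altitude = 9000 + 120 × (-13) = 9000 + (-1560) = 7440 ft.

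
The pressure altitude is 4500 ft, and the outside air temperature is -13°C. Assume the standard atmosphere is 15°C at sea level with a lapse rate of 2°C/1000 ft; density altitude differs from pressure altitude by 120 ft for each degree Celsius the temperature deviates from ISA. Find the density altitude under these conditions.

ISA temperature at 4500 ft = 15 − 2 × (4500/1000) = 6°C.
ISA deviation = -13 − 6 = -19°C.
Density altitude = 4500 + 120 × (-19) = 4500 + (-2280) = 2220 ft.

2220 ft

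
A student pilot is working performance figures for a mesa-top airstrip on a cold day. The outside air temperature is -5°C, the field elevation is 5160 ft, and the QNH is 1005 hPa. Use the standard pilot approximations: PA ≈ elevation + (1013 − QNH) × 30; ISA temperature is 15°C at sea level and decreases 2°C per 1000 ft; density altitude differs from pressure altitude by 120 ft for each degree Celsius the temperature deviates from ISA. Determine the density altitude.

4296 ft

Pressure altitude = 5160 + (1013 − 1005) × 30 = 5160 + (+240) = 5400 ft.
ISA temperature at 5400 ft = 15 − 2 × (5400/1000) = 4.2°C.
ISA deviation = -5 − 4.2 = -9.2°C.
Density altitude = 5400 + 120 × (-9.2) = 4296 ft.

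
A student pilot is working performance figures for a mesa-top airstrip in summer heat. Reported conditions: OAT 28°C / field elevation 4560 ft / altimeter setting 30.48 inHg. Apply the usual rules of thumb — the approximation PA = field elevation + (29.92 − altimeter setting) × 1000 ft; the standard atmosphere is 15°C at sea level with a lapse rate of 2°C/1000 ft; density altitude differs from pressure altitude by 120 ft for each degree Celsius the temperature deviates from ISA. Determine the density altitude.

6520 ft

Pressure altitude = 4560 + (29.92 − 30.48) × 1000 = 4560 + (-560) = 4000 ft.
ISA temperature at 4000 ft = 15 − 2 × (4000/1000) = 7°C.
ISA deviation = 28 − 7 = +21°C.
Density altitude = 4000 + 120 × (21) = 6520 ft.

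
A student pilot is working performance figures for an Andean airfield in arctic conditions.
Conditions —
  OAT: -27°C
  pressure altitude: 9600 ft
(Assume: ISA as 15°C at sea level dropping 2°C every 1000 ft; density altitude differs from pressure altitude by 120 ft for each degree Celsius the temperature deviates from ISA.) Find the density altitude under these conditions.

ISA temperature at 9600 ft = 15 − 2 × (9600/1000) = -4.2°C.
ISA deviation = -27 − (-4.2) = -22.8°C.
Density altitude = 9600 + 120 × (-22.8) = 9600 + (-2736) = 6864 ft.

6864 ft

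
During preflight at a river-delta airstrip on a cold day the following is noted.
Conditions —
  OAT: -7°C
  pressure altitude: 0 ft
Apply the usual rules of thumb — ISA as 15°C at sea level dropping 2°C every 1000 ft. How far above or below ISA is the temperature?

ISA-22°C

ISA temperature at 0 ft = 15 − 2 × (0/1000) = 15°C.
Deviation = OAT − ISA = -7 − 15 = -22°C.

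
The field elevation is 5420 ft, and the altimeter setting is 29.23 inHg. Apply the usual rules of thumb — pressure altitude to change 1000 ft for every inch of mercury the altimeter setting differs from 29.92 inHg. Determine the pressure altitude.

Pressure correction = (29.92 − 29.23) × 1000 = +690 ft.
Pressure altitude = 5420 + (+690) = 6110 ft.

6110 ft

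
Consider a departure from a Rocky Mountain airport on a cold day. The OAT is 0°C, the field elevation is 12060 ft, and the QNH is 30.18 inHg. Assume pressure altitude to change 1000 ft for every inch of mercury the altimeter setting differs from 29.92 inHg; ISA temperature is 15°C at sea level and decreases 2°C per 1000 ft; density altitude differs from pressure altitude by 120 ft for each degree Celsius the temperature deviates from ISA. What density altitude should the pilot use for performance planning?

Pressure altitude = 12060 + (29.92 − 30.18) × 1000 = 12060 + (-260) = 11800 ft.
ISA temperature at 11800 ft = 15 − 2 × (11800/1000) = -8.6°C.
ISA deviation = 0 − (-8.6) = +8.6°C.
Density altitude = 11800 + 120 × (8.6) = 12832 ft.

12832 ft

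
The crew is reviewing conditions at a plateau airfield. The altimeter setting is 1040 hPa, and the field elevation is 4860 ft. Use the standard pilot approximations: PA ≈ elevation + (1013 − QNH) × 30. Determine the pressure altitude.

4050 ft

Pressure correction = (1013 − 1040) × 30 = -810 ft.
Pressure altitude = 4860 + (-810) = 4050 ft.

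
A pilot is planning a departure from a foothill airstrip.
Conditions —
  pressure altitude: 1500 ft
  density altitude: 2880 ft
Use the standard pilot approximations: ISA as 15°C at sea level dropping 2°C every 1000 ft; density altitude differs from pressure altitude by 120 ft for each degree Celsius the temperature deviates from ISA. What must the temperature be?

23.5°C

Density altitude − pressure altitude = 2880 − 1500 = +1380 ft.
At 120 ft/°C that is an ISA deviation of 1380/120 = +11.5°C.
ISA temperature at 1500 ft = 15 − 2 × (1500/1000) = 12°C.
OAT = ISA + deviation = 12 + (+11.5) = 23.5°C.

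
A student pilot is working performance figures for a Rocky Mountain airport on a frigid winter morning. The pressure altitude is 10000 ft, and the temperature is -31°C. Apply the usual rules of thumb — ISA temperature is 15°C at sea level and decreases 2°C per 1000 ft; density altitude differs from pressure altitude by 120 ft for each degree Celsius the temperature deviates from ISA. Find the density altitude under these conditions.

ISA temperature at 10000 ft = 15 − 2 × (10000/1000) = -5°C.
ISA deviation = -31 − (-5) = -26°C.
Density altitude = 10000 + 120 × (-26) = 10000 + (-3120) = 6880 ft.

6880 ft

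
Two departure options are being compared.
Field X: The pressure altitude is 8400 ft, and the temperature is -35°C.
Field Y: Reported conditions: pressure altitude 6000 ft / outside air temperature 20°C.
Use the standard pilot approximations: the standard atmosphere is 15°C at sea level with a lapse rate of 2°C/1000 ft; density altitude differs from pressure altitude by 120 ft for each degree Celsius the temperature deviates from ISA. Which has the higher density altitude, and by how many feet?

Field Y by 3624 ft

Field X: ISA temp = -1.8°C, deviation -33.2°C, DA = 8400 + 120 × (-33.2) = 4416 ft.
Field Y: ISA temp = 3°C, deviation +17°C, DA = 6000 + 120 × 17 = 8040 ft.
Field Y is higher by 8040 − 4416 = 3624 ft.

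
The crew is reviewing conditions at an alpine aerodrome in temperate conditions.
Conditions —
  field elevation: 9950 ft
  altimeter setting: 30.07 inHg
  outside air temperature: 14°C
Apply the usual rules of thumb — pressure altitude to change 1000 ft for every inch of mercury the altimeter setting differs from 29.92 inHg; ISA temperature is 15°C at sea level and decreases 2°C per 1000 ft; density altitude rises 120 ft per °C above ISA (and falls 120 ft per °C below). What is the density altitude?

Pressure altitude = 9950 + (29.92 − 30.07) × 1000 = 9950 + (-150) = 9800 ft.
ISA temperature at 9800 ft = 15 − 2 × (9800/1000) = -4.6°C.
ISA deviation = 14 − (-4.6) = +18.6°C.
Density altitude = 9800 + 120 × (18.6) = 12032 ft.

12032 ft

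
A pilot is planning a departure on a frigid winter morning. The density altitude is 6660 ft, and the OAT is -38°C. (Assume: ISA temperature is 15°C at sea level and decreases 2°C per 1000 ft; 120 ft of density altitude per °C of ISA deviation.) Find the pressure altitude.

10500 ft

DA = PA + 120 × (OAT − (15 − 2·PA/1000)) = PA + 120·OAT − 1800 + 0.24·PA = 1.24·PA + 120·OAT − 1800.
So 1.24·PA = 6660 − 120 × (-38) + 1800 = 13020.
PA = 13020 / 1.24 = 10500 ft.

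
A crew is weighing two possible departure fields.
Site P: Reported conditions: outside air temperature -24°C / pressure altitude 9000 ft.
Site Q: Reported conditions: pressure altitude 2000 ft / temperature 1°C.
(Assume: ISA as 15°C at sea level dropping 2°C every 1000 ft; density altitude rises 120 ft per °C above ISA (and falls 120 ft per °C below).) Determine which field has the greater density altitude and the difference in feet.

Site P by 5680 ft

Site P: ISA temp = -3°C, deviation -21°C, DA = 9000 + 120 × (-21) = 6480 ft.
Site Q: ISA temp = 11°C, deviation -10°C, DA = 2000 + 120 × (-10) = 800 ft.
Site P is higher by 6480 − 800 = 5680 ft.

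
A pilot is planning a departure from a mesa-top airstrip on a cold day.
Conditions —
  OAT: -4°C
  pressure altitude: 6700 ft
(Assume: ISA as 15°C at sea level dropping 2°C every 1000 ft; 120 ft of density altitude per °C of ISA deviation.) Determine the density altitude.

6028 ft

ISA temperature at 6700 ft = 15 − 2 × (6700/1000) = 1.6°C.
ISA deviation = -4 − 1.6 = -5.6°C.
Density altitude = 6700 + 120 × (-5.6) = 6700 + (-672) = 6028 ft.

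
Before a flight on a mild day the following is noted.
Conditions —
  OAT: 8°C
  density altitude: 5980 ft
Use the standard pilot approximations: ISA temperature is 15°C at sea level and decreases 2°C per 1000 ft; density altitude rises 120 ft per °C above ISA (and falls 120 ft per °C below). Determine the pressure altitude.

5500 ft

DA = PA + 120 × (OAT − (15 − 2·PA/1000)) = PA + 120·OAT − 1800 + 0.24·PA = 1.24·PA + 120·OAT − 1800.
So 1.24·PA = 5980 − 120 × 8 + 1800 = 6820.
PA = 6820 / 1.24 = 5500 ft.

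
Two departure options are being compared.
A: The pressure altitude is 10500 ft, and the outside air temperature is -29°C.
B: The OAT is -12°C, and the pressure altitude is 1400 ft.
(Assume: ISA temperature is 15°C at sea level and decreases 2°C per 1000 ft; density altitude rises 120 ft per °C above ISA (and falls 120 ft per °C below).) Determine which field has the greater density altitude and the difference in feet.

A by 9244 ft

A: ISA temp = -6°C, deviation -23°C, DA = 10500 + 120 × (-23) = 7740 ft.
B: ISA temp = 12.2°C, deviation -24.2°C, DA = 1400 + 120 × (-24.2) = -1504 ft.
A is higher by 7740 − (-1504) = 9244 ft.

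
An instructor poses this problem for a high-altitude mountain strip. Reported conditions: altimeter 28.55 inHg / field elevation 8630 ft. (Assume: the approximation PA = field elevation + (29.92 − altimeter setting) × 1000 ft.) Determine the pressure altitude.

10000 ft

Pressure correction = (29.92 − 28.55) × 1000 = +1370 ft.
Pressure altitude = 8630 + (+1370) = 10000 ft.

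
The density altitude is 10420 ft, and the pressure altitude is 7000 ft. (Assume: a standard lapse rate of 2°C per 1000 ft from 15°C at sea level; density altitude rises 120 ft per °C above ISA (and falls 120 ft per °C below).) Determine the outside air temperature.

Density altitude − pressure altitude = 10420 − 7000 = +3420 ft.
At 120 ft/°C that is an ISA deviation of 3420/120 = +28.5°C.
ISA temperature at 7000 ft = 15 − 2 × (7000/1000) = 1°C.
OAT = ISA + deviation = 1 + (+28.5) = 29.5°C.

29.5°C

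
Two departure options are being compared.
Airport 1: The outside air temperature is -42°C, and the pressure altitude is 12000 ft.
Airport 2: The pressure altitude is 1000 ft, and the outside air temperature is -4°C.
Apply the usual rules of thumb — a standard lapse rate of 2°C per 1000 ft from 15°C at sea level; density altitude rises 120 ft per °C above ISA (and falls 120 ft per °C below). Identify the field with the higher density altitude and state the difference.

Airport 1 by 9080 ft

Airport 1: ISA temp = -9°C, deviation -33°C, DA = 12000 + 120 × (-33) = 8040 ft.
Airport 2: ISA temp = 13°C, deviation -17°C, DA = 1000 + 120 × (-17) = -1040 ft.
Airport 1 is higher by 8040 − (-1040) = 9080 ft.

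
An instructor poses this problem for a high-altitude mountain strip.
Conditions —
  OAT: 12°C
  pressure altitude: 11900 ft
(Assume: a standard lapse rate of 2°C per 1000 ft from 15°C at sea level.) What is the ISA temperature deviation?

ISA+20.8°C

ISA temperature at 11900 ft = 15 − 2 × (11900/1000) = -8.8°C.
Deviation = OAT − ISA = 12 − (-8.8) = +20.8°C.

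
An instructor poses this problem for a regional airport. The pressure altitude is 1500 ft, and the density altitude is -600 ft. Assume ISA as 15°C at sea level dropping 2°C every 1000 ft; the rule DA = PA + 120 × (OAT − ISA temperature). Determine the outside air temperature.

Density altitude − pressure altitude = -600 − 1500 = -2100 ft.
At 120 ft/°C that is an ISA deviation of -2100/120 = -17.5°C.
ISA temperature at 1500 ft = 15 − 2 × (1500/1000) = 12°C.
OAT = ISA + deviation = 12 + (-17.5) = -5.5°C.

-5.5°C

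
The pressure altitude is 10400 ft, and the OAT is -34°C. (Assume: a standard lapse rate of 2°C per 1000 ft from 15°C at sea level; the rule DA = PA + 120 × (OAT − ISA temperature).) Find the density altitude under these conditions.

ISA temperature at 10400 ft = 15 − 2 × (10400/1000) = -5.8°C.
ISA deviation = -34 − (-5.8) = -28.2°C.
Density altitude = 10400 + 120 × (-28.2) = 10400 + (-3384) = 7016 ft.

7016 ft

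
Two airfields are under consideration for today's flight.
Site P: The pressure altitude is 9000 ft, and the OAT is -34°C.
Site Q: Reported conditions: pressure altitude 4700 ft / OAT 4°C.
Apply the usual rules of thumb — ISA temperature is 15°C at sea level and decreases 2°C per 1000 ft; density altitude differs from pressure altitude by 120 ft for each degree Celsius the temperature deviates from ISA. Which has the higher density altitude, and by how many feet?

Site P by 772 ft

Site P: ISA temp = -3°C, deviation -31°C, DA = 9000 + 120 × (-31) = 5280 ft.
Site Q: ISA temp = 5.6°C, deviation -1.6°C, DA = 4700 + 120 × (-1.6) = 4508 ft.
Site P is higher by 5280 − 4508 = 772 ft.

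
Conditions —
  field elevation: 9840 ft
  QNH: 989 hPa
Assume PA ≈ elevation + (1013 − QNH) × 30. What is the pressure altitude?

10560 ft

Pressure correction = (1013 − 989) × 30 = +720 ft.
Pressure altitude = 9840 + (+720) = 10560 ft.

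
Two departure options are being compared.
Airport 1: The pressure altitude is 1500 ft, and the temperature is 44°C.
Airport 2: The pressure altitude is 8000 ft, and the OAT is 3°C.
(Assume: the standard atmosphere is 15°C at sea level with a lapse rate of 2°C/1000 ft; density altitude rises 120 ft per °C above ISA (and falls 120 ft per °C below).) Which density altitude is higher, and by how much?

Airport 2 by 3140 ft

Airport 1: ISA temp = 12°C, deviation +32°C, DA = 1500 + 120 × 32 = 5340 ft.
Airport 2: ISA temp = -1°C, deviation +4°C, DA = 8000 + 120 × 4 = 8480 ft.
Airport 2 is higher by 8480 − 5340 = 3140 ft.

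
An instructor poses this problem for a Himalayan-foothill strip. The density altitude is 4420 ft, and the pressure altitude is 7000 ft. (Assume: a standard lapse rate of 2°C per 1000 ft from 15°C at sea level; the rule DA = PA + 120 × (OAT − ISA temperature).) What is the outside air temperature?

-20.5°C

Density altitude − pressure altitude = 4420 − 7000 = -2580 ft.
At 120 ft/°C that is an ISA deviation of -2580/120 = -21.5°C.
ISA temperature at 7000 ft = 15 − 2 × (7000/1000) = 1°C.
OAT = ISA + deviation = 1 + (-21.5) = -20.5°C.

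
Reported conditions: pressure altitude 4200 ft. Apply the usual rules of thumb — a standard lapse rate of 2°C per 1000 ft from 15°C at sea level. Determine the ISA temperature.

ISA temperature = 15 − 2 × (4200/1000) = 15 − 8.4 = 6.6°C.

6.6°C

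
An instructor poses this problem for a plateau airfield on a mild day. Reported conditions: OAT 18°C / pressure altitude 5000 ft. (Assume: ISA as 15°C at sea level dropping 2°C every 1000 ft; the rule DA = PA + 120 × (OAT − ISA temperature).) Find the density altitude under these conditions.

6560 ft

ISA temperature at 5000 ft = 15 − 2 × (5000/1000) = 5°C.
ISA deviation = 18 − 5 = +13°C.
Density altitude = 5000 + 120 × (13) = 5000 + (+1560) = 6560 ft.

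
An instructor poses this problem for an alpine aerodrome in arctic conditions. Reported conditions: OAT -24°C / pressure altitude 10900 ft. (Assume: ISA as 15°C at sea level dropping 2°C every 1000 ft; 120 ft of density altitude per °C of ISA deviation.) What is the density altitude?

ISA temperature at 10900 ft = 15 − 2 × (10900/1000) = -6.8°C.
ISA deviation = -24 − (-6.8) = -17.2°C.
Density altitude = 10900 + 120 × (-17.2) = 10900 + (-2064) = 8836 ft.

8836 ft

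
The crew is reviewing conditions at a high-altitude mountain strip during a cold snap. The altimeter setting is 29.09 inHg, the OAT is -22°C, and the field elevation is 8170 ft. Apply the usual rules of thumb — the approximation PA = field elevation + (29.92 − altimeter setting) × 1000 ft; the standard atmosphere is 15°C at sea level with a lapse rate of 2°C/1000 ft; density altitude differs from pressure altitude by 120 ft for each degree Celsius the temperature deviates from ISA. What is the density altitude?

6720 ft

Pressure altitude = 8170 + (29.92 − 29.09) × 1000 = 8170 + (+830) = 9000 ft.
ISA temperature at 9000 ft = 15 − 2 × (9000/1000) = -3°C.
ISA deviation = -22 − (-3) = -19°C.
Density altitude = 9000 + 120 × (-19) = 6720 ft.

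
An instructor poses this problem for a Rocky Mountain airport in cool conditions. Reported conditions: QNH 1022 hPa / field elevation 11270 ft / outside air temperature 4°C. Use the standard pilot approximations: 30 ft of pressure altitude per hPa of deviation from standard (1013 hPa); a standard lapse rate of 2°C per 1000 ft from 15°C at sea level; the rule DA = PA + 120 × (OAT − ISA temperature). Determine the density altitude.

Pressure altitude = 11270 + (1013 − 1022) × 30 = 11270 + (-270) = 11000 ft.
ISA temperature at 11000 ft = 15 − 2 × (11000/1000) = -7°C.
ISA deviation = 4 − (-7) = +11°C.
Density altitude = 11000 + 120 × (11) = 12320 ft.

12320 ft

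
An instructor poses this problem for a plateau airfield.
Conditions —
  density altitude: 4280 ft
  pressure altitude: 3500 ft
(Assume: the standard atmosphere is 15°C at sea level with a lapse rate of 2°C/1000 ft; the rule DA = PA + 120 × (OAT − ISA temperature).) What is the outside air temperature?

14.5°C

Density altitude − pressure altitude = 4280 − 3500 = +780 ft.
At 120 ft/°C that is an ISA deviation of 780/120 = +6.5°C.
ISA temperature at 3500 ft = 15 − 2 × (3500/1000) = 8°C.
OAT = ISA + deviation = 8 + (+6.5) = 14.5°C.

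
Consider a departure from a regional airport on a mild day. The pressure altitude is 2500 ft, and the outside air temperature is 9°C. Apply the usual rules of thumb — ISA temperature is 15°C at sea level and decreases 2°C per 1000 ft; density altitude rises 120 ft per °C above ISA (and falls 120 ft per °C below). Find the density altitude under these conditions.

ISA temperature at 2500 ft = 15 − 2 × (2500/1000) = 10°C.
ISA deviation = 9 − 10 = -1°C.
Density altitude = 2500 + 120 × (-1) = 2500 + (-120) = 2380 ft.

2380 ft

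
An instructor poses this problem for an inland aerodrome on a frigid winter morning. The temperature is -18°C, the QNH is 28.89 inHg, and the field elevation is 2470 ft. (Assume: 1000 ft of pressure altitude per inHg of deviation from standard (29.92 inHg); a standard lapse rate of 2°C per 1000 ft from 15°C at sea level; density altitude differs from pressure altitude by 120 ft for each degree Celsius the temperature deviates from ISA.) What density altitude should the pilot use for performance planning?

380 ft

Pressure altitude = 2470 + (29.92 − 28.89) × 1000 = 2470 + (+1030) = 3500 ft.
ISA temperature at 3500 ft = 15 − 2 × (3500/1000) = 8°C.
ISA deviation = -18 − 8 = -26°C.
Density altitude = 3500 + 120 × (-26) = 380 ft.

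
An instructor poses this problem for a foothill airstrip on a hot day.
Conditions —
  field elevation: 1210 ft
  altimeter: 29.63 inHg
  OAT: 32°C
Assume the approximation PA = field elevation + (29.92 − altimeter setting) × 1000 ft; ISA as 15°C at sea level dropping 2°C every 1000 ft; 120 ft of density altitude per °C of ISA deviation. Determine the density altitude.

Pressure altitude = 1210 + (29.92 − 29.63) × 1000 = 1210 + (+290) = 1500 ft.
ISA temperature at 1500 ft = 15 − 2 × (1500/1000) = 12°C.
ISA deviation = 32 − 12 = +20°C.
Density altitude = 1500 + 120 × (20) = 3900 ft.

3900 ft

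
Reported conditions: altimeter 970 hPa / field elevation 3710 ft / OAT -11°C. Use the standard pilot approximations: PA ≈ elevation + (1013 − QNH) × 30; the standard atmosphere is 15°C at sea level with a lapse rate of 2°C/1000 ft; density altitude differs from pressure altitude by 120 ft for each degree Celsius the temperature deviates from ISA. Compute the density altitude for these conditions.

Pressure altitude = 3710 + (1013 − 970) × 30 = 3710 + (+1290) = 5000 ft.
ISA temperature at 5000 ft = 15 − 2 × (5000/1000) = 5°C.
ISA deviation = -11 − 5 = -16°C.
Density altitude = 5000 + 120 × (-16) = 3080 ft.

3080 ft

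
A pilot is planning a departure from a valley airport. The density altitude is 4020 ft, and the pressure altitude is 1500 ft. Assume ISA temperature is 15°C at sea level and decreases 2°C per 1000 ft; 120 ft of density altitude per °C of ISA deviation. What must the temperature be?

33°C

Density altitude − pressure altitude = 4020 − 1500 = +2520 ft.
At 120 ft/°C that is an ISA deviation of 2520/120 = +21°C.
ISA temperature at 1500 ft = 15 − 2 × (1500/1000) = 12°C.
OAT = ISA + deviation = 12 + (+21) = 33°C.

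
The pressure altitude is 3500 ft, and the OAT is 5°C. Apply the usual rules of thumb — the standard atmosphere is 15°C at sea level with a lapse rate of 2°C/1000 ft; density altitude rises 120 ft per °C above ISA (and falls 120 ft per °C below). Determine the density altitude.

ISA temperature at 3500 ft = 15 − 2 × (3500/1000) = 8°C.
ISA deviation = 5 − 8 = -3°C.
Density altitude = 3500 + 120 × (-3) = 3500 + (-360) = 3140 ft.

3140 ft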